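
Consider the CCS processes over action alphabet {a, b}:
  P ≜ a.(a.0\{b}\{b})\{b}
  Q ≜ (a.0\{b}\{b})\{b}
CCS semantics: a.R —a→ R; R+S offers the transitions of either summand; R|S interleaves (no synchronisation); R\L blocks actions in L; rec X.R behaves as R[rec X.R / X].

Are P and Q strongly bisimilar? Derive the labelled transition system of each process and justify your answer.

NO

P's transition system — 3 states:
  p0 = a.(a.0\{b}\{b})\{b} :: =a=> p1
  p1 = (a.0\{b}\{b})\{b} :: =a=> p2
  p2 = 0\{b}\{b}\{b} :: (no moves)
Q's transition system — 2 states:
  q0 = (a.0\{b}\{b})\{b} :: =a=> q1
  q1 = 0\{b}\{b}\{b} :: (no moves)
Partition-refinement fixed point:
  B0 = {p0}
  B1 = {p1, q0}
  B2 = {p2, q1}
p0 ∈ B0, q0 ∈ B1 → different blocks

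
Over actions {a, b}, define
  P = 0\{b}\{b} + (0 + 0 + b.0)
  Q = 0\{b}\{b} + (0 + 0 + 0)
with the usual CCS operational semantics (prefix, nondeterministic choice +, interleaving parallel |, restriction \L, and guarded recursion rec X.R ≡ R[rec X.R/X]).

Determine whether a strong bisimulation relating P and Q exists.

NO

LTS(P): 2 reachable states
  u0 = 0\{b}\{b} + (0 + 0 + b.0) | =b=> u1
  u1 = 0 | (no moves)
LTS(Q): 1 reachable states
  v0 = 0\{b}\{b} + (0 + 0 + 0) | (no moves)
Partition-refinement fixed point:
  B0 = {u0}
  B1 = {u1, v0}
u0 ∈ B0, v0 ∈ B1 → different blocks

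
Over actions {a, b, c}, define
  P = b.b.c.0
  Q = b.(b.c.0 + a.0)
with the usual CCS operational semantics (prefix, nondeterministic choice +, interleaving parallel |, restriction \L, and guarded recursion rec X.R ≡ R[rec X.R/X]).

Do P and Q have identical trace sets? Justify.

Reachable graph of P (4 states):
  m0 = b.b.c.0 has moves =b=> m1
  m1 = b.c.0 has moves =b=> m2
  m2 = c.0 has moves =c=> m3
  m3 = 0 has moves deadlocked
Reachable graph of Q (4 states):
  n0 = b.(b.c.0 + a.0) has moves =b=> n1
  n1 = b.c.0 + a.0 has moves =a=> n2, =b=> n3
  n2 = 0 has moves deadlocked
  n3 = c.0 has moves =c=> n2
Trace ⟨ba⟩ through Q, begin at {n0}:
  step 1 (b): {n1}
  step 2 (a): {n2}
  Q completes σ.
Trace ⟨ba⟩ through P, begin at {m0}:
  step 1 (b): {m1}
  step 2 (a): no successor for P

NO — witness ⟨ba⟩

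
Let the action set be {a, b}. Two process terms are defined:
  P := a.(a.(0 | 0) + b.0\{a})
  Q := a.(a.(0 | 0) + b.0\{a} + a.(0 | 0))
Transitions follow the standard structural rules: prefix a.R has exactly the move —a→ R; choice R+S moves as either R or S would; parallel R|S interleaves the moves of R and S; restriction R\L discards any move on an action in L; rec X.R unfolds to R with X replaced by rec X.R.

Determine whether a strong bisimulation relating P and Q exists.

LTS(P): 4 reachable states
  u0 = a.(a.(0 | 0) + b.0\{a}) has moves --a--▸ u1
  u1 = a.(0 | 0) + b.0\{a} has moves --a--▸ u2, --b--▸ u3
  u2 = 0 | 0 has moves deadlocked
  u3 = 0\{a} has moves deadlocked
LTS(Q): 4 reachable states
  v0 = a.(a.(0 | 0) + b.0\{a} + a.(0 | 0)) has moves --a--▸ v1
  v1 = a.(0 | 0) + b.0\{a} + a.(0 | 0) has moves --a--▸ v2, --b--▸ v3
  v2 = 0 | 0 has moves deadlocked
  v3 = 0\{a} has moves deadlocked
Coarsest stable partition (strong bisimilarity classes):
  B0 = {u0, v0}
  B1 = {u1, v1}
  B2 = {u2, u3, v2, v3}
u0 ∈ B0, v0 ∈ B0 → same block

YES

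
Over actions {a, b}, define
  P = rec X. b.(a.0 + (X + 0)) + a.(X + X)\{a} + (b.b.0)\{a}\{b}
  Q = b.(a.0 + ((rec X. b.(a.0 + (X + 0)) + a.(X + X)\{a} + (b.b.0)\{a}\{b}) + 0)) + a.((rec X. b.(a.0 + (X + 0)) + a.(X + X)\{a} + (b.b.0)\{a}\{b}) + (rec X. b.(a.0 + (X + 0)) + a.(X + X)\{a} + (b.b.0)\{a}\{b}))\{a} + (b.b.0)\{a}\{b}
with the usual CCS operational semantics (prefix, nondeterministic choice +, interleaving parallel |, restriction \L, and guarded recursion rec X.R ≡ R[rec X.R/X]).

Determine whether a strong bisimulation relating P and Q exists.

P ~ Q

LTS(P): 5 reachable states
  p0 = rec X. b.(a.0 + (X + 0)) + a.(X + X)\{a} + (b.b.0)\{a}\{b} | ··a··> p1, ··b··> p2
  p1 = ((rec X. b.(a.0 + (X + 0)) + a.(X + X)\{a} + (b.b.0)\{a}\{b}) + (rec X. b.(a.0 + (X + 0)) + a.(X + X)\{a} + (b.b.0)\{a}\{b}))\{a} | ··b··> p3
  p2 = a.0 + ((rec X. b.(a.0 + (X + 0)) + a.(X + X)\{a} + (b.b.0)\{a}\{b}) + 0) | ··a··> p1, ··a··> p4, ··b··> p2
  p3 = (a.0 + ((rec X. b.(a.0 + (X + 0)) + a.(X + X)\{a} + (b.b.0)\{a}\{b}) + 0))\{a} | ··b··> p3
  p4 = 0 | ∅
LTS(Q): 5 reachable states
  q0 = b.(a.0 + ((rec X. b.(a.0 + (X + 0)) + a.(X + X)\{a} + (b.b.0)\{a}\{b}) + 0)) + a.((rec X. b.(a.0 + (X + 0)) + a.(X + X)\{a} + (b.b.0)\{a}\{b}) + (rec X. b.(a.0 + (X + 0)) + a.(X + X)\{a} + (b.b.0)\{a}\{b}))\{a} + (b.b.0)\{a}\{b} | ··a··> q1, ··b··> q2
  q1 = ((rec X. b.(a.0 + (X + 0)) + a.(X + X)\{a} + (b.b.0)\{a}\{b}) + (rec X. b.(a.0 + (X + 0)) + a.(X + X)\{a} + (b.b.0)\{a}\{b}))\{a} | ··b··> q3
  q2 = a.0 + ((rec X. b.(a.0 + (X + 0)) + a.(X + X)\{a} + (b.b.0)\{a}\{b}) + 0) | ··a··> q1, ··a··> q4, ··b··> q2
  q3 = (a.0 + ((rec X. b.(a.0 + (X + 0)) + a.(X + X)\{a} + (b.b.0)\{a}\{b}) + 0))\{a} | ··b··> q3
  q4 = 0 | ∅
Coarsest stable partition (strong bisimilarity classes):
  B0 = {p0, q0}
  B1 = {p2, q2}
  B2 = {p4, q4}
  B3 = {p1, p3, q1, q3}
p0 ∈ B0, q0 ∈ B0 → same block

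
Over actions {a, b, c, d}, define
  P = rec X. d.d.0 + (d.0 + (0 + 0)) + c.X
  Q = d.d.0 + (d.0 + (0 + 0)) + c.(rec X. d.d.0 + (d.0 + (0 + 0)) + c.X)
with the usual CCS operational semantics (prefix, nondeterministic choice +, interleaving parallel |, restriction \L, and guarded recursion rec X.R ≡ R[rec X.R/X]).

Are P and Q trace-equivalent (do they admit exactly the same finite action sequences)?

P's transition system — 3 states:
  u0 = rec X. d.d.0 + (d.0 + (0 + 0)) + c.X → —c→ u0, —d→ u1, —d→ u2
  u1 = 0 → ∅
  u2 = d.0 → —d→ u1
Q's transition system — 4 states:
  v0 = d.d.0 + (d.0 + (0 + 0)) + c.(rec X. d.d.0 + (d.0 + (0 + 0)) + c.X) → —c→ v1, —d→ v2, —d→ v3
  v1 = rec X. d.d.0 + (d.0 + (0 + 0)) + c.X → —c→ v1, —d→ v2, —d→ v3
  v2 = 0 → ∅
  v3 = d.0 → —d→ v2
Coarsest stable partition (strong bisimilarity classes):
  B0 = {u0, v0, v1}
  B1 = {u2, v3}
  B2 = {u1, v2}
u0 ∈ B0, v0 ∈ B0 → same block
Bisimilar ⇒ trace-equivalent.

traces(P) = traces(Q)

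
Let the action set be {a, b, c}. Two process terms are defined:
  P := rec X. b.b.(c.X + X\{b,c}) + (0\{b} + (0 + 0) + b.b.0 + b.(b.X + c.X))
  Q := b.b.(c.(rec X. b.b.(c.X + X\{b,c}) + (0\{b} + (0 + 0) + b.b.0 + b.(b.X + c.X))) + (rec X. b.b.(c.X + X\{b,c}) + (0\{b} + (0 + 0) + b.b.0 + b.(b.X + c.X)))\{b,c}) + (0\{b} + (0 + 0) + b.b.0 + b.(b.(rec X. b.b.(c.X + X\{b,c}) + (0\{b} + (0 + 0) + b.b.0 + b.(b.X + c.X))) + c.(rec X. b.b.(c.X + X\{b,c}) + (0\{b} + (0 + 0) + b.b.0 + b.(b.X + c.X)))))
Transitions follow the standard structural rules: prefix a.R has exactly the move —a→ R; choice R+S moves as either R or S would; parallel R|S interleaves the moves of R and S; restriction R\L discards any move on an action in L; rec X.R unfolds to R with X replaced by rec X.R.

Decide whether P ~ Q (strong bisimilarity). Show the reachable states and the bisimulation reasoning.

LTS(P): 6 reachable states
  u0 = rec X. b.b.(c.X + X\{b,c}) + (0\{b} + (0 + 0) + b.b.0 + b.(b.X + c.X)) | --b--▸ u1, --b--▸ u2, --b--▸ u3
  u1 = b.(c.(rec X. b.b.(c.X + X\{b,c}) + (0\{b} + (0 + 0) + b.b.0 + b.(b.X + c.X))) + (rec X. b.b.(c.X + X\{b,c}) + (0\{b} + (0 + 0) + b.b.0 + b.(b.X + c.X)))\{b,c}) | --b--▸ u4
  u2 = b.(rec X. b.b.(c.X + X\{b,c}) + (0\{b} + (0 + 0) + b.b.0 + b.(b.X + c.X))) + c.(rec X. b.b.(c.X + X\{b,c}) + (0\{b} + (0 + 0) + b.b.0 + b.(b.X + c.X))) | --b--▸ u0, --c--▸ u0
  u3 = b.0 | --b--▸ u5
  u4 = c.(rec X. b.b.(c.X + X\{b,c}) + (0\{b} + (0 + 0) + b.b.0 + b.(b.X + c.X))) + (rec X. b.b.(c.X + X\{b,c}) + (0\{b} + (0 + 0) + b.b.0 + b.(b.X + c.X)))\{b,c} | --c--▸ u0
  u5 = 0 | deadlocked
LTS(Q): 7 reachable states
  v0 = b.b.(c.(rec X. b.b.(c.X + X\{b,c}) + (0\{b} + (0 + 0) + b.b.0 + b.(b.X + c.X))) + (rec X. b.b.(c.X + X\{b,c}) + (0\{b} + (0 + 0) + b.b.0 + b.(b.X + c.X)))\{b,c}) + (0\{b} + (0 + 0) + b.b.0 + b.(b.(rec X. b.b.(c.X + X\{b,c}) + (0\{b} + (0 + 0) + b.b.0 + b.(b.X + c.X))) + c.(rec X. b.b.(c.X + X\{b,c}) + (0\{b} + (0 + 0) + b.b.0 + b.(b.X + c.X))))) | --b--▸ v1, --b--▸ v2, --b--▸ v3
  v1 = b.(c.(rec X. b.b.(c.X + X\{b,c}) + (0\{b} + (0 + 0) + b.b.0 + b.(b.X + c.X))) + (rec X. b.b.(c.X + X\{b,c}) + (0\{b} + (0 + 0) + b.b.0 + b.(b.X + c.X)))\{b,c}) | --b--▸ v4
  v2 = b.(rec X. b.b.(c.X + X\{b,c}) + (0\{b} + (0 + 0) + b.b.0 + b.(b.X + c.X))) + c.(rec X. b.b.(c.X + X\{b,c}) + (0\{b} + (0 + 0) + b.b.0 + b.(b.X + c.X))) | --b--▸ v5, --c--▸ v5
  v3 = b.0 | --b--▸ v6
  v4 = c.(rec X. b.b.(c.X + X\{b,c}) + (0\{b} + (0 + 0) + b.b.0 + b.(b.X + c.X))) + (rec X. b.b.(c.X + X\{b,c}) + (0\{b} + (0 + 0) + b.b.0 + b.(b.X + c.X)))\{b,c} | --c--▸ v5
  v5 = rec X. b.b.(c.X + X\{b,c}) + (0\{b} + (0 + 0) + b.b.0 + b.(b.X + c.X)) | --b--▸ v1, --b--▸ v2, --b--▸ v3
  v6 = 0 | deadlocked
Bisimilarity quotient blocks:
  B0 = {u0, v0, v5}
  B1 = {u2, v2}
  B2 = {u1, v1}
  B3 = {u4, v4}
  B4 = {u3, v3}
  B5 = {u5, v6}
u0 ∈ B0, v0 ∈ B0 → same block

bisimilar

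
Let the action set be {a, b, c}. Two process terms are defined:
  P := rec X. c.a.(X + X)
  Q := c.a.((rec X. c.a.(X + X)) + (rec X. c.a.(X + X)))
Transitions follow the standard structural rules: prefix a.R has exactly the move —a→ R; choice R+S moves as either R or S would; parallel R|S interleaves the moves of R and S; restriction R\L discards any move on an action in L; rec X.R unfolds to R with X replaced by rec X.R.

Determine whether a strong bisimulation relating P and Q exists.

P ~ Q

LTS(P): 3 reachable states
  p0 = rec X. c.a.(X + X) → —c→ p1
  p1 = a.((rec X. c.a.(X + X)) + (rec X. c.a.(X + X))) → —a→ p2
  p2 = (rec X. c.a.(X + X)) + (rec X. c.a.(X + X)) → —c→ p1
LTS(Q): 3 reachable states
  q0 = c.a.((rec X. c.a.(X + X)) + (rec X. c.a.(X + X))) → —c→ q1
  q1 = a.((rec X. c.a.(X + X)) + (rec X. c.a.(X + X))) → —a→ q2
  q2 = (rec X. c.a.(X + X)) + (rec X. c.a.(X + X)) → —c→ q1
Partition-refinement fixed point:
  B0 = {p0, p2, q0, q2}
  B1 = {p1, q1}
p0 ∈ B0, q0 ∈ B0 → same block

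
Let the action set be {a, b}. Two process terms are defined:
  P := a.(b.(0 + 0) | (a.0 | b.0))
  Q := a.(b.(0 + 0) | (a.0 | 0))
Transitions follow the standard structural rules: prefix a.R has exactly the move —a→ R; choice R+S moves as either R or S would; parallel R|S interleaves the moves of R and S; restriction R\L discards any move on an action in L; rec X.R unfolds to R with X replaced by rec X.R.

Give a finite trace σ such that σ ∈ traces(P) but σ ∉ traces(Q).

Reachable graph of P (9 states):
  m0 = a.(b.(0 + 0) | (a.0 | b.0)) has moves =a=> m1
  m1 = b.(0 + 0) | (a.0 | b.0) has moves =a=> m2, =b=> m3, =b=> m4
  m2 = b.(0 + 0) | (0 | b.0) has moves =b=> m5, =b=> m6
  m3 = (0 + 0) | (a.0 | b.0) has moves =a=> m5, =b=> m7
  m4 = b.(0 + 0) | (a.0 | 0) has moves =a=> m6, =b=> m7
  m5 = (0 + 0) | (0 | b.0) has moves =b=> m8
  m6 = b.(0 + 0) | (0 | 0) has moves =b=> m8
  m7 = (0 + 0) | (a.0 | 0) has moves =a=> m8
  m8 = (0 + 0) | (0 | 0) has moves ·
Reachable graph of Q (5 states):
  n0 = a.(b.(0 + 0) | (a.0 | 0)) has moves =a=> n1
  n1 = b.(0 + 0) | (a.0 | 0) has moves =a=> n2, =b=> n3
  n2 = b.(0 + 0) | (0 | 0) has moves =b=> n4
  n3 = (0 + 0) | (a.0 | 0) has moves =a=> n4
  n4 = (0 + 0) | (0 | 0) has moves ·
Trace ⟨abb⟩ through P, begin at {m0}:
  step 1 (a): {m1}
  step 2 (b): {m3, m4}
  step 3 (b): {m7}
  ✓ P
Trace ⟨abb⟩ through Q, begin at {n0}:
  step 1 (a): {n1}
  step 2 (b): {n3}
  step 3 (b): no successor for Q

abb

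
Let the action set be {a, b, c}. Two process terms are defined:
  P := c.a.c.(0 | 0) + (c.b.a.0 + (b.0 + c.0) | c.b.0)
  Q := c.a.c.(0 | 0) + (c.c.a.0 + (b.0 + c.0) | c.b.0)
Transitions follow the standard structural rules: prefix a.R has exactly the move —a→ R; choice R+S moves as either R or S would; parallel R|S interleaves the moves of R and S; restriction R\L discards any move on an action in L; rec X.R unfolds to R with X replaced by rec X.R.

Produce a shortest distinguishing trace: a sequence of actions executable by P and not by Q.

Reachable graph of P (11 states):
  m0 = c.a.c.(0 | 0) + (c.b.a.0 + (b.0 + c.0) | c.b.0) has moves ··b··> m1, ··c··> m1, ··c··> m2, ··c··> m3, ··c··> m4
  m1 = 0 | c.b.0 has moves ··c··> m5
  m2 = (b.0 + c.0) | b.0 has moves ··b··> m5, ··b··> m6, ··c··> m5
  m3 = a.c.(0 | 0) has moves ··a··> m7
  m4 = b.a.0 has moves ··b··> m8
  m5 = 0 | b.0 has moves ··b··> m9
  m6 = (b.0 + c.0) | 0 has moves ··b··> m9, ··c··> m9
  m7 = c.(0 | 0) has moves ··c··> m9
  m8 = a.0 has moves ··a··> m10
  m9 = 0 | 0 has moves deadlocked
  m10 = 0 has moves deadlocked
Reachable graph of Q (11 states):
  n0 = c.a.c.(0 | 0) + (c.c.a.0 + (b.0 + c.0) | c.b.0) has moves ··b··> n1, ··c··> n1, ··c··> n2, ··c··> n3, ··c··> n4
  n1 = 0 | c.b.0 has moves ··c··> n5
  n2 = (b.0 + c.0) | b.0 has moves ··b··> n5, ··b··> n6, ··c··> n5
  n3 = a.c.(0 | 0) has moves ··a··> n7
  n4 = c.a.0 has moves ··c··> n8
  n5 = 0 | b.0 has moves ··b··> n9
  n6 = (b.0 + c.0) | 0 has moves ··b··> n9, ··c··> n9
  n7 = c.(0 | 0) has moves ··c··> n9
  n8 = a.0 has moves ··a··> n10
  n9 = 0 | 0 has moves deadlocked
  n10 = 0 has moves deadlocked
Run σ = ⟨cba⟩ on P: start {m0}
  step 1 (c): {m1, m2, m3, m4}
  step 2 (b): {m5, m6, m8}
  step 3 (a): {m10}
  P completes σ.
Run σ = ⟨cba⟩ on Q: start {n0}
  step 1 (c): {n1, n2, n3, n4}
  step 2 (b): {n5, n6}
  step 3 (a): no successor for Q

cba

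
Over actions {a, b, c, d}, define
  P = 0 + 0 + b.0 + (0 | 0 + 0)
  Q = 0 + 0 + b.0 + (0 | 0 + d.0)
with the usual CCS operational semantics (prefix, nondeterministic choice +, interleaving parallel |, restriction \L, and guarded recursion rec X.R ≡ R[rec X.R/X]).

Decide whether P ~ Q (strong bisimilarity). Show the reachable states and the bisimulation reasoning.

not bisimilar

Reachable graph of P (2 states):
  s0 = 0 + 0 + b.0 + (0 | 0 + 0) :: ··b··> s1
  s1 = 0 :: ·
Reachable graph of Q (2 states):
  t0 = 0 + 0 + b.0 + (0 | 0 + d.0) :: ··b··> t1, ··d··> t1
  t1 = 0 :: ·
Coarsest stable partition (strong bisimilarity classes):
  B0 = {s0}
  B1 = {s1, t1}
  B2 = {t0}
s0 ∈ B0, t0 ∈ B2 → different blocks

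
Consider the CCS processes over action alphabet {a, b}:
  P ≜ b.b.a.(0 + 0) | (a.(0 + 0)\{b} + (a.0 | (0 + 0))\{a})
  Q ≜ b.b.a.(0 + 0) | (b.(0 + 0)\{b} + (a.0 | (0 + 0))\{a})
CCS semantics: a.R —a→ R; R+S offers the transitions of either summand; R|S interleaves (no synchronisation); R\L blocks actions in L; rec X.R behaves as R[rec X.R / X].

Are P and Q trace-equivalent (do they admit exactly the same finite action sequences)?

Reachable graph of P (8 states):
  m0 = b.b.a.(0 + 0) | (a.(0 + 0)\{b} + (a.0 | (0 + 0))\{a}) has moves --a--▸ m1, --b--▸ m2
  m1 = b.b.a.(0 + 0) | (0 + 0)\{b} has moves --b--▸ m3
  m2 = b.a.(0 + 0) | (a.(0 + 0)\{b} + (a.0 | (0 + 0))\{a}) has moves --a--▸ m3, --b--▸ m4
  m3 = b.a.(0 + 0) | (0 + 0)\{b} has moves --b--▸ m5
  m4 = a.(0 + 0) | (a.(0 + 0)\{b} + (a.0 | (0 + 0))\{a}) has moves --a--▸ m5, --a--▸ m6
  m5 = a.(0 + 0) | (0 + 0)\{b} has moves --a--▸ m7
  m6 = (0 + 0) | (a.(0 + 0)\{b} + (a.0 | (0 + 0))\{a}) has moves --a--▸ m7
  m7 = (0 + 0) | (0 + 0)\{b} has moves stopped
Reachable graph of Q (8 states):
  n0 = b.b.a.(0 + 0) | (b.(0 + 0)\{b} + (a.0 | (0 + 0))\{a}) has moves --b--▸ n1, --b--▸ n2
  n1 = b.a.(0 + 0) | (b.(0 + 0)\{b} + (a.0 | (0 + 0))\{a}) has moves --b--▸ n3, --b--▸ n4
  n2 = b.b.a.(0 + 0) | (0 + 0)\{b} has moves --b--▸ n4
  n3 = a.(0 + 0) | (b.(0 + 0)\{b} + (a.0 | (0 + 0))\{a}) has moves --a--▸ n5, --b--▸ n6
  n4 = b.a.(0 + 0) | (0 + 0)\{b} has moves --b--▸ n6
  n5 = (0 + 0) | (b.(0 + 0)\{b} + (a.0 | (0 + 0))\{a}) has moves --b--▸ n7
  n6 = a.(0 + 0) | (0 + 0)\{b} has moves --a--▸ n7
  n7 = (0 + 0) | (0 + 0)\{b} has moves stopped
Run σ = ⟨a⟩ on P: start {m0}
  step 1 (a): {m1}
  P completes σ.
Run σ = ⟨a⟩ on Q: start {n0}
  step 1 (a): no successor for Q

traces(P) ≠ traces(Q) — witness ⟨a⟩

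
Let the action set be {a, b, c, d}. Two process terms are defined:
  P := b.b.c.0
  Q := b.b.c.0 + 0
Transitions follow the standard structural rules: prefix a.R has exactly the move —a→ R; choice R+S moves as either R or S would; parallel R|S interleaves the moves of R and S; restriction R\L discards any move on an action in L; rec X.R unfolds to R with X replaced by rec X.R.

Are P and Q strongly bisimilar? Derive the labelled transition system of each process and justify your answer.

bisimilar

P's transition system — 4 states:
  u0 = b.b.c.0 ⊢ —b→ u1
  u1 = b.c.0 ⊢ —b→ u2
  u2 = c.0 ⊢ —c→ u3
  u3 = 0 ⊢ deadlocked
Q's transition system — 4 states:
  v0 = b.b.c.0 + 0 ⊢ —b→ v1
  v1 = b.c.0 ⊢ —b→ v2
  v2 = c.0 ⊢ —c→ v3
  v3 = 0 ⊢ deadlocked
Partition-refinement fixed point:
  B0 = {u0, v0}
  B1 = {u1, v1}
  B2 = {u2, v2}
  B3 = {u3, v3}
u0 ∈ B0, v0 ∈ B0 → same block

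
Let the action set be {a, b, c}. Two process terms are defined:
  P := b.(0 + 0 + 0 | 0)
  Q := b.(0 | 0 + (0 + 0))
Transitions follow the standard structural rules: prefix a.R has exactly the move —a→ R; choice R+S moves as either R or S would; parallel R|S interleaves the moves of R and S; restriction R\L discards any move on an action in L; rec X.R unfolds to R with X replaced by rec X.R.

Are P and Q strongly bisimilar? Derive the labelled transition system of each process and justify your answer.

YES

P's transition system — 2 states:
  u0 = b.(0 + 0 + 0 | 0) :: -b-> u1
  u1 = 0 + 0 + 0 | 0 :: ·
Q's transition system — 2 states:
  v0 = b.(0 | 0 + (0 + 0)) :: -b-> v1
  v1 = 0 | 0 + (0 + 0) :: ·
Coarsest stable partition (strong bisimilarity classes):
  B0 = {u0, v0}
  B1 = {u1, v1}
u0 ∈ B0, v0 ∈ B0 → same block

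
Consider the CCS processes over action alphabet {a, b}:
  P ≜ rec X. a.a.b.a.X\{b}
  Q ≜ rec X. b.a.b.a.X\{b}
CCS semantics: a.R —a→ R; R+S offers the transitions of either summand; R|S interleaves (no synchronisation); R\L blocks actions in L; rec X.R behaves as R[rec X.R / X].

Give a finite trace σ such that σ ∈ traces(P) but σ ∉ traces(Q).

a

LTS(P): 7 reachable states
  s0 = rec X. a.a.b.a.X\{b} :: —a→ s1
  s1 = a.b.a.(rec X. a.a.b.a.X\{b})\{b} :: —a→ s2
  s2 = b.a.(rec X. a.a.b.a.X\{b})\{b} :: —b→ s3
  s3 = a.(rec X. a.a.b.a.X\{b})\{b} :: —a→ s4
  s4 = (rec X. a.a.b.a.X\{b})\{b} :: —a→ s5
  s5 = (a.b.a.(rec X. a.a.b.a.X\{b})\{b})\{b} :: —a→ s6
  s6 = (b.a.(rec X. a.a.b.a.X\{b})\{b})\{b} :: stopped
LTS(Q): 5 reachable states
  t0 = rec X. b.a.b.a.X\{b} :: —b→ t1
  t1 = a.b.a.(rec X. b.a.b.a.X\{b})\{b} :: —a→ t2
  t2 = b.a.(rec X. b.a.b.a.X\{b})\{b} :: —b→ t3
  t3 = a.(rec X. b.a.b.a.X\{b})\{b} :: —a→ t4
  t4 = (rec X. b.a.b.a.X\{b})\{b} :: stopped
Run σ = ⟨a⟩ on P: start {s0}
  [1] a ⇒ {s1}
  P completes σ.
Run σ = ⟨a⟩ on Q: start {t0}
  [1] a ⇒ ∅  — Q cannot continue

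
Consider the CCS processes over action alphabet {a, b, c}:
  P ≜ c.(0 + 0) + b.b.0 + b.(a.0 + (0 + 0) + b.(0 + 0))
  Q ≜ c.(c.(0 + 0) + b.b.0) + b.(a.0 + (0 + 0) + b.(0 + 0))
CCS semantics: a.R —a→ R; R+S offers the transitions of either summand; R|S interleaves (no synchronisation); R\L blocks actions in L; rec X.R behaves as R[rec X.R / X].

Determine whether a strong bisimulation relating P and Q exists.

NO

Reachable graph of P (5 states):
  m0 = c.(0 + 0) + b.b.0 + b.(a.0 + (0 + 0) + b.(0 + 0)) :: ··b··> m1, ··b··> m2, ··c··> m3
  m1 = a.0 + (0 + 0) + b.(0 + 0) :: ··a··> m4, ··b··> m3
  m2 = b.0 :: ··b··> m4
  m3 = 0 + 0 :: deadlocked
  m4 = 0 :: deadlocked
Reachable graph of Q (6 states):
  n0 = c.(c.(0 + 0) + b.b.0) + b.(a.0 + (0 + 0) + b.(0 + 0)) :: ··b··> n1, ··c··> n2
  n1 = a.0 + (0 + 0) + b.(0 + 0) :: ··a··> n3, ··b··> n4
  n2 = c.(0 + 0) + b.b.0 :: ··b··> n5, ··c··> n4
  n3 = 0 :: deadlocked
  n4 = 0 + 0 :: deadlocked
  n5 = b.0 :: ··b··> n3
Bisimilarity quotient blocks:
  B0 = {m0}
  B1 = {m1, n1}
  B2 = {m3, m4, n3, n4}
  B3 = {m2, n5}
  B4 = {n0}
  B5 = {n2}
m0 ∈ B0, n0 ∈ B4 → different blocks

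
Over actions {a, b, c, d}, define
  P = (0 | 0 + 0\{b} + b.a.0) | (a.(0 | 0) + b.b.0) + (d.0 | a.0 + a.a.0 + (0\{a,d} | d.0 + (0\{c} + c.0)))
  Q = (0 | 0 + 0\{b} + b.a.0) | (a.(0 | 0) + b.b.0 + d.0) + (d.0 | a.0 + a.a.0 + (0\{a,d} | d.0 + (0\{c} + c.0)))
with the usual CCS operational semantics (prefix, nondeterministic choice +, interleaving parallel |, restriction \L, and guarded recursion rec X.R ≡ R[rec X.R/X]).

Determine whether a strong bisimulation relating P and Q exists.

not bisimilar

P's transition system — 17 states:
  p0 = (0 | 0 + 0\{b} + b.a.0) | (a.(0 | 0) + b.b.0) + (d.0 | a.0 + a.a.0 + (0\{a,d} | d.0 + (0\{c} + c.0))) has moves =a=> p1, =a=> p2, =a=> p3, =b=> p4, =b=> p5, =c=> p6, =d=> p7, =d=> p8
  p1 = (0 | 0 + 0\{b} + b.a.0) | (0 | 0) has moves =b=> p9
  p2 = a.0 has moves =a=> p6
  p3 = d.0 | 0 has moves =d=> p10
  p4 = (0 | 0 + 0\{b} + b.a.0) | b.0 has moves =b=> p11, =b=> p12
  p5 = a.0 | (a.(0 | 0) + b.b.0) has moves =a=> p13, =a=> p9, =b=> p12
  p6 = 0 has moves ∅
  p7 = 0 | a.0 has moves =a=> p10
  p8 = 0\{a,d} | 0 has moves ∅
  p9 = a.0 | (0 | 0) has moves =a=> p14
  p10 = 0 | 0 has moves ∅
  p11 = (0 | 0 + 0\{b} + b.a.0) | 0 has moves =b=> p15
  p12 = a.0 | b.0 has moves =a=> p16, =b=> p15
  p13 = 0 | (a.(0 | 0) + b.b.0) has moves =a=> p14, =b=> p16
  p14 = 0 | (0 | 0) has moves ∅
  p15 = a.0 | 0 has moves =a=> p10
  p16 = 0 | b.0 has moves =b=> p10
Q's transition system — 17 states:
  q0 = (0 | 0 + 0\{b} + b.a.0) | (a.(0 | 0) + b.b.0 + d.0) + (d.0 | a.0 + a.a.0 + (0\{a,d} | d.0 + (0\{c} + c.0))) has moves =a=> q1, =a=> q2, =a=> q3, =b=> q4, =b=> q5, =c=> q6, =d=> q7, =d=> q8, =d=> q9
  q1 = (0 | 0 + 0\{b} + b.a.0) | (0 | 0) has moves =b=> q10
  q2 = a.0 has moves =a=> q6
  q3 = d.0 | 0 has moves =d=> q11
  q4 = (0 | 0 + 0\{b} + b.a.0) | b.0 has moves =b=> q12, =b=> q7
  q5 = a.0 | (a.(0 | 0) + b.b.0 + d.0) has moves =a=> q10, =a=> q13, =b=> q12, =d=> q14
  q6 = 0 has moves ∅
  q7 = (0 | 0 + 0\{b} + b.a.0) | 0 has moves =b=> q14
  q8 = 0 | a.0 has moves =a=> q11
  q9 = 0\{a,d} | 0 has moves ∅
  q10 = a.0 | (0 | 0) has moves =a=> q15
  q11 = 0 | 0 has moves ∅
  q12 = a.0 | b.0 has moves =a=> q16, =b=> q14
  q13 = 0 | (a.(0 | 0) + b.b.0 + d.0) has moves =a=> q15, =b=> q16, =d=> q11
  q14 = a.0 | 0 has moves =a=> q11
  q15 = 0 | (0 | 0) has moves ∅
  q16 = 0 | b.0 has moves =b=> q11
Coarsest stable partition (strong bisimilarity classes):
  B0 = {p0}
  B1 = {p4, q4}
  B2 = {p1, p11, q1, q7}
  B3 = {p15, p2, p7, p9, q10, q14, q2, q8}
  B4 = {p10, p14, p6, p8, q11, q15, q6, q9}
  B5 = {p12, q12}
  B6 = {p16, q16}
  B7 = {p3, q3}
  B8 = {p5}
  B9 = {p13}
  B10 = {q0}
  B11 = {q5}
  B12 = {q13}
p0 ∈ B0, q0 ∈ B10 → different blocks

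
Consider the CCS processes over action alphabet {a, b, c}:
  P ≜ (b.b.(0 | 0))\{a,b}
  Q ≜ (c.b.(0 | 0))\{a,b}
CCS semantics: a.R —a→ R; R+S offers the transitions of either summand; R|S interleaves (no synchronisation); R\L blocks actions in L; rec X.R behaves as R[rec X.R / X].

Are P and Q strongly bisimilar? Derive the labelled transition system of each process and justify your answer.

LTS(P): 1 reachable states
  p0 = (b.b.(0 | 0))\{a,b} has moves ·
LTS(Q): 2 reachable states
  q0 = (c.b.(0 | 0))\{a,b} has moves ··c··> q1
  q1 = (b.(0 | 0))\{a,b} has moves ·
Coarsest stable partition (strong bisimilarity classes):
  B0 = {p0, q1}
  B1 = {q0}
p0 ∈ B0, q0 ∈ B1 → different blocks

NO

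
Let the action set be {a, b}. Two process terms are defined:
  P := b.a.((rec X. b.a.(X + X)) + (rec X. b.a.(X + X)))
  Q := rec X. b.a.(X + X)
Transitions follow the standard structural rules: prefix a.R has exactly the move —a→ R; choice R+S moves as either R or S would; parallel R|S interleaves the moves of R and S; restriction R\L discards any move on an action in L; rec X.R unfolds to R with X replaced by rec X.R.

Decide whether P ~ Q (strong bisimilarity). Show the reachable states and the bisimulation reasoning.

YES

Reachable graph of P (3 states):
  p0 = b.a.((rec X. b.a.(X + X)) + (rec X. b.a.(X + X))) ⊢ —b→ p1
  p1 = a.((rec X. b.a.(X + X)) + (rec X. b.a.(X + X))) ⊢ —a→ p2
  p2 = (rec X. b.a.(X + X)) + (rec X. b.a.(X + X)) ⊢ —b→ p1
Reachable graph of Q (3 states):
  q0 = rec X. b.a.(X + X) ⊢ —b→ q1
  q1 = a.((rec X. b.a.(X + X)) + (rec X. b.a.(X + X))) ⊢ —a→ q2
  q2 = (rec X. b.a.(X + X)) + (rec X. b.a.(X + X)) ⊢ —b→ q1
Bisimilarity quotient blocks:
  B0 = {p0, p2, q0, q2}
  B1 = {p1, q1}
p0 ∈ B0, q0 ∈ B0 → same block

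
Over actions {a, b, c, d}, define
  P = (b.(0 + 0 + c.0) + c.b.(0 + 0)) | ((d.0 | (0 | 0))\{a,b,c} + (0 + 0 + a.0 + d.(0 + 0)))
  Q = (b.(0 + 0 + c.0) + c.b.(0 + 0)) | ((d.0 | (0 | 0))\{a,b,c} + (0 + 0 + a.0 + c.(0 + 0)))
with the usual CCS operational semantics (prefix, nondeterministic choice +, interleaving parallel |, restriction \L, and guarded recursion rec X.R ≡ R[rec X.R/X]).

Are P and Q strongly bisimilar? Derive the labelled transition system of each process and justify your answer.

LTS(P): 20 reachable states
  s0 = (b.(0 + 0 + c.0) + c.b.(0 + 0)) | ((d.0 | (0 | 0))\{a,b,c} + (0 + 0 + a.0 + d.(0 + 0))) | ··a··> s1, ··b··> s2, ··c··> s3, ··d··> s4, ··d··> s5
  s1 = (b.(0 + 0 + c.0) + c.b.(0 + 0)) | 0 | ··b··> s6, ··c··> s7
  s2 = (0 + 0 + c.0) | ((d.0 | (0 | 0))\{a,b,c} + (0 + 0 + a.0 + d.(0 + 0))) | ··a··> s6, ··c··> s8, ··d··> s10, ··d··> s9
  s3 = b.(0 + 0) | ((d.0 | (0 | 0))\{a,b,c} + (0 + 0 + a.0 + d.(0 + 0))) | ··a··> s7, ··b··> s11, ··d··> s12, ··d··> s13
  s4 = (b.(0 + 0 + c.0) + c.b.(0 + 0)) | (0 + 0) | ··b··> s9, ··c··> s12
  s5 = (b.(0 + 0 + c.0) + c.b.(0 + 0)) | (0 | (0 | 0))\{a,b,c} | ··b··> s10, ··c··> s13
  s6 = (0 + 0 + c.0) | 0 | ··c··> s14
  s7 = b.(0 + 0) | 0 | ··b··> s15
  s8 = 0 | ((d.0 | (0 | 0))\{a,b,c} + (0 + 0 + a.0 + d.(0 + 0))) | ··a··> s14, ··d··> s16, ··d··> s17
  s9 = (0 + 0 + c.0) | (0 + 0) | ··c··> s16
  s10 = (0 + 0 + c.0) | (0 | (0 | 0))\{a,b,c} | ··c··> s17
  s11 = (0 + 0) | ((d.0 | (0 | 0))\{a,b,c} + (0 + 0 + a.0 + d.(0 + 0))) | ··a··> s15, ··d··> s18, ··d··> s19
  s12 = b.(0 + 0) | (0 + 0) | ··b··> s18
  s13 = b.(0 + 0) | (0 | (0 | 0))\{a,b,c} | ··b··> s19
  s14 = 0 | 0 | ·
  s15 = (0 + 0) | 0 | ·
  s16 = 0 | (0 + 0) | ·
  s17 = 0 | (0 | (0 | 0))\{a,b,c} | ·
  s18 = (0 + 0) | (0 + 0) | ·
  s19 = (0 + 0) | (0 | (0 | 0))\{a,b,c} | ·
LTS(Q): 20 reachable states
  t0 = (b.(0 + 0 + c.0) + c.b.(0 + 0)) | ((d.0 | (0 | 0))\{a,b,c} + (0 + 0 + a.0 + c.(0 + 0))) | ··a··> t1, ··b··> t2, ··c··> t3, ··c··> t4, ··d··> t5
  t1 = (b.(0 + 0 + c.0) + c.b.(0 + 0)) | 0 | ··b··> t6, ··c··> t7
  t2 = (0 + 0 + c.0) | ((d.0 | (0 | 0))\{a,b,c} + (0 + 0 + a.0 + c.(0 + 0))) | ··a··> t6, ··c··> t8, ··c··> t9, ··d··> t10
  t3 = (b.(0 + 0 + c.0) + c.b.(0 + 0)) | (0 + 0) | ··b··> t8, ··c··> t11
  t4 = b.(0 + 0) | ((d.0 | (0 | 0))\{a,b,c} + (0 + 0 + a.0 + c.(0 + 0))) | ··a··> t7, ··b··> t12, ··c··> t11, ··d··> t13
  t5 = (b.(0 + 0 + c.0) + c.b.(0 + 0)) | (0 | (0 | 0))\{a,b,c} | ··b··> t10, ··c··> t13
  t6 = (0 + 0 + c.0) | 0 | ··c··> t14
  t7 = b.(0 + 0) | 0 | ··b··> t15
  t8 = (0 + 0 + c.0) | (0 + 0) | ··c··> t16
  t9 = 0 | ((d.0 | (0 | 0))\{a,b,c} + (0 + 0 + a.0 + c.(0 + 0))) | ··a··> t14, ··c··> t16, ··d··> t17
  t10 = (0 + 0 + c.0) | (0 | (0 | 0))\{a,b,c} | ··c··> t17
  t11 = b.(0 + 0) | (0 + 0) | ··b··> t18
  t12 = (0 + 0) | ((d.0 | (0 | 0))\{a,b,c} + (0 + 0 + a.0 + c.(0 + 0))) | ··a··> t15, ··c··> t18, ··d··> t19
  t13 = b.(0 + 0) | (0 | (0 | 0))\{a,b,c} | ··b··> t19
  t14 = 0 | 0 | ·
  t15 = (0 + 0) | 0 | ·
  t16 = 0 | (0 + 0) | ·
  t17 = 0 | (0 | (0 | 0))\{a,b,c} | ·
  t18 = (0 + 0) | (0 + 0) | ·
  t19 = (0 + 0) | (0 | (0 | 0))\{a,b,c} | ·
Bisimilarity quotient blocks:
  B0 = {s0}
  B1 = {s3}
  B2 = {s12, s13, s7, t11, t13, t7}
  B3 = {s14, s15, s16, s17, s18, s19, t14, t15, t16, t17, t18, t19}
  B4 = {s11, s8}
  B5 = {s1, s4, s5, t1, t3, t5}
  B6 = {s10, s6, s9, t10, t6, t8}
  B7 = {s2}
  B8 = {t0}
  B9 = {t4}
  B10 = {t12, t9}
  B11 = {t2}
s0 ∈ B0, t0 ∈ B8 → different blocks

not bisimilar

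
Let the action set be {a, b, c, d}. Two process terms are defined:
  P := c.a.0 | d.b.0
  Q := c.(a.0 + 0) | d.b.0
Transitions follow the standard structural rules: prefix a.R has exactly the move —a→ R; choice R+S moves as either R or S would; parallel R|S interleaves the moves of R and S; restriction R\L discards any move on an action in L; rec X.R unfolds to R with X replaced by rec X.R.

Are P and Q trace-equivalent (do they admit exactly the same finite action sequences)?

traces(P) = traces(Q)

P's transition system — 9 states:
  s0 = c.a.0 | d.b.0 | =c=> s1, =d=> s2
  s1 = a.0 | d.b.0 | =a=> s3, =d=> s4
  s2 = c.a.0 | b.0 | =b=> s5, =c=> s4
  s3 = 0 | d.b.0 | =d=> s6
  s4 = a.0 | b.0 | =a=> s6, =b=> s7
  s5 = c.a.0 | 0 | =c=> s7
  s6 = 0 | b.0 | =b=> s8
  s7 = a.0 | 0 | =a=> s8
  s8 = 0 | 0 | ·
Q's transition system — 9 states:
  t0 = c.(a.0 + 0) | d.b.0 | =c=> t1, =d=> t2
  t1 = (a.0 + 0) | d.b.0 | =a=> t3, =d=> t4
  t2 = c.(a.0 + 0) | b.0 | =b=> t5, =c=> t4
  t3 = 0 | d.b.0 | =d=> t6
  t4 = (a.0 + 0) | b.0 | =a=> t6, =b=> t7
  t5 = c.(a.0 + 0) | 0 | =c=> t7
  t6 = 0 | b.0 | =b=> t8
  t7 = (a.0 + 0) | 0 | =a=> t8
  t8 = 0 | 0 | ·
Coarsest stable partition (strong bisimilarity classes):
  B0 = {s0, t0}
  B1 = {s1, t1}
  B2 = {s3, t3}
  B3 = {s6, t6}
  B4 = {s8, t8}
  B5 = {s4, t4}
  B6 = {s7, t7}
  B7 = {s2, t2}
  B8 = {s5, t5}
s0 ∈ B0, t0 ∈ B0 → same block
Bisimilar ⇒ trace-equivalent.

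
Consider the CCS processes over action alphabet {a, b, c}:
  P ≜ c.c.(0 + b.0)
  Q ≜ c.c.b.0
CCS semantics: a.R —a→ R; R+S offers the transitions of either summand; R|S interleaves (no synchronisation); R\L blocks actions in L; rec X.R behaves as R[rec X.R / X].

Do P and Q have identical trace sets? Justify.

traces(P) = traces(Q)

P's transition system — 4 states:
  u0 = c.c.(0 + b.0) ⊢ -c-> u1
  u1 = c.(0 + b.0) ⊢ -c-> u2
  u2 = 0 + b.0 ⊢ -b-> u3
  u3 = 0 ⊢ (no moves)
Q's transition system — 4 states:
  v0 = c.c.b.0 ⊢ -c-> v1
  v1 = c.b.0 ⊢ -c-> v2
  v2 = b.0 ⊢ -b-> v3
  v3 = 0 ⊢ (no moves)
Coarsest stable partition (strong bisimilarity classes):
  B0 = {u0, v0}
  B1 = {u1, v1}
  B2 = {u2, v2}
  B3 = {u3, v3}
u0 ∈ B0, v0 ∈ B0 → same block
Bisimilar ⇒ trace-equivalent.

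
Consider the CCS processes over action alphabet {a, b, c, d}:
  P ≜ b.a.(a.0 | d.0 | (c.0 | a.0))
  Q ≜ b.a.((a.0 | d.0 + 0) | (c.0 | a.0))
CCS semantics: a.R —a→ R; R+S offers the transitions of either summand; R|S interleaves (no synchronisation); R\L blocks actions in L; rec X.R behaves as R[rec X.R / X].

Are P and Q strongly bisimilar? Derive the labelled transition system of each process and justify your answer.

Reachable graph of P (18 states):
  s0 = b.a.(a.0 | d.0 | (c.0 | a.0)) | --b--▸ s1
  s1 = a.(a.0 | d.0 | (c.0 | a.0)) | --a--▸ s2
  s2 = a.0 | d.0 | (c.0 | a.0) | --a--▸ s3, --a--▸ s4, --c--▸ s5, --d--▸ s6
  s3 = 0 | d.0 | (c.0 | a.0) | --a--▸ s7, --c--▸ s8, --d--▸ s9
  s4 = a.0 | d.0 | (c.0 | 0) | --a--▸ s7, --c--▸ s10, --d--▸ s11
  s5 = a.0 | d.0 | (0 | a.0) | --a--▸ s10, --a--▸ s8, --d--▸ s12
  s6 = a.0 | 0 | (c.0 | a.0) | --a--▸ s11, --a--▸ s9, --c--▸ s12
  s7 = 0 | d.0 | (c.0 | 0) | --c--▸ s13, --d--▸ s14
  s8 = 0 | d.0 | (0 | a.0) | --a--▸ s13, --d--▸ s15
  s9 = 0 | 0 | (c.0 | a.0) | --a--▸ s14, --c--▸ s15
  s10 = a.0 | d.0 | (0 | 0) | --a--▸ s13, --d--▸ s16
  s11 = a.0 | 0 | (c.0 | 0) | --a--▸ s14, --c--▸ s16
  s12 = a.0 | 0 | (0 | a.0) | --a--▸ s15, --a--▸ s16
  s13 = 0 | d.0 | (0 | 0) | --d--▸ s17
  s14 = 0 | 0 | (c.0 | 0) | --c--▸ s17
  s15 = 0 | 0 | (0 | a.0) | --a--▸ s17
  s16 = a.0 | 0 | (0 | 0) | --a--▸ s17
  s17 = 0 | 0 | (0 | 0) | deadlocked
Reachable graph of Q (18 states):
  t0 = b.a.((a.0 | d.0 + 0) | (c.0 | a.0)) | --b--▸ t1
  t1 = a.((a.0 | d.0 + 0) | (c.0 | a.0)) | --a--▸ t2
  t2 = (a.0 | d.0 + 0) | (c.0 | a.0) | --a--▸ t3, --a--▸ t4, --c--▸ t5, --d--▸ t6
  t3 = (a.0 | d.0 + 0) | (c.0 | 0) | --a--▸ t7, --c--▸ t8, --d--▸ t9
  t4 = 0 | d.0 | (c.0 | a.0) | --a--▸ t7, --c--▸ t10, --d--▸ t11
  t5 = (a.0 | d.0 + 0) | (0 | a.0) | --a--▸ t10, --a--▸ t8, --d--▸ t12
  t6 = a.0 | 0 | (c.0 | a.0) | --a--▸ t11, --a--▸ t9, --c--▸ t12
  t7 = 0 | d.0 | (c.0 | 0) | --c--▸ t13, --d--▸ t14
  t8 = (a.0 | d.0 + 0) | (0 | 0) | --a--▸ t13, --d--▸ t15
  t9 = a.0 | 0 | (c.0 | 0) | --a--▸ t14, --c--▸ t15
  t10 = 0 | d.0 | (0 | a.0) | --a--▸ t13, --d--▸ t16
  t11 = 0 | 0 | (c.0 | a.0) | --a--▸ t14, --c--▸ t16
  t12 = a.0 | 0 | (0 | a.0) | --a--▸ t15, --a--▸ t16
  t13 = 0 | d.0 | (0 | 0) | --d--▸ t17
  t14 = 0 | 0 | (c.0 | 0) | --c--▸ t17
  t15 = a.0 | 0 | (0 | 0) | --a--▸ t17
  t16 = 0 | 0 | (0 | a.0) | --a--▸ t17
  t17 = 0 | 0 | (0 | 0) | deadlocked
Coarsest stable partition (strong bisimilarity classes):
  B0 = {s0, t0}
  B1 = {s1, t1}
  B2 = {s2, t2}
  B3 = {s5, t5}
  B4 = {s12, t12}
  B5 = {s15, s16, t15, t16}
  B6 = {s17, t17}
  B7 = {s10, s8, t10, t8}
  B8 = {s13, t13}
  B9 = {s6, t6}
  B10 = {s11, s9, t11, t9}
  B11 = {s14, t14}
  B12 = {s3, s4, t3, t4}
  B13 = {s7, t7}
s0 ∈ B0, t0 ∈ B0 → same block

P ~ Q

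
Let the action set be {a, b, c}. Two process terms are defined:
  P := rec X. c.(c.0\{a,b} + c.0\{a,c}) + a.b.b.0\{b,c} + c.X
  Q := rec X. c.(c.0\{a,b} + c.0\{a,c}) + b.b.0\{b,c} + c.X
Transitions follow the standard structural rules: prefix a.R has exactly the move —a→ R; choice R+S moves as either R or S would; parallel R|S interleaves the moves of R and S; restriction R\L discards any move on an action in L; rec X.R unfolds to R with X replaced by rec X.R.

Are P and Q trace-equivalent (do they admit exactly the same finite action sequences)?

NO — witness ⟨a⟩

P's transition system — 7 states:
  p0 = rec X. c.(c.0\{a,b} + c.0\{a,c}) + a.b.b.0\{b,c} + c.X has moves --a--▸ p1, --c--▸ p0, --c--▸ p2
  p1 = b.b.0\{b,c} has moves --b--▸ p3
  p2 = c.0\{a,b} + c.0\{a,c} has moves --c--▸ p4, --c--▸ p5
  p3 = b.0\{b,c} has moves --b--▸ p6
  p4 = 0\{a,b} has moves ·
  p5 = 0\{a,c} has moves ·
  p6 = 0\{b,c} has moves ·
Q's transition system — 6 states:
  q0 = rec X. c.(c.0\{a,b} + c.0\{a,c}) + b.b.0\{b,c} + c.X has moves --b--▸ q1, --c--▸ q0, --c--▸ q2
  q1 = b.0\{b,c} has moves --b--▸ q3
  q2 = c.0\{a,b} + c.0\{a,c} has moves --c--▸ q4, --c--▸ q5
  q3 = 0\{b,c} has moves ·
  q4 = 0\{a,b} has moves ·
  q5 = 0\{a,c} has moves ·
Trace ⟨a⟩ through P, begin at {p0}:
  [1] a ⇒ {p1}
  ✓ P
Trace ⟨a⟩ through Q, begin at {q0}:
  [1] a ⇒ no successor for Q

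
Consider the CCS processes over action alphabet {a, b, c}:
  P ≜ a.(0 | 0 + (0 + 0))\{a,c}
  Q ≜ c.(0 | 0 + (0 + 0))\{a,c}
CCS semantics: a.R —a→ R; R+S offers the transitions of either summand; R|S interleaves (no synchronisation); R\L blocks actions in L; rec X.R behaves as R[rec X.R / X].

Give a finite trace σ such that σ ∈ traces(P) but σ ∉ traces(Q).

LTS(P): 2 reachable states
  m0 = a.(0 | 0 + (0 + 0))\{a,c} → =a=> m1
  m1 = (0 | 0 + (0 + 0))\{a,c} → (no moves)
LTS(Q): 2 reachable states
  n0 = c.(0 | 0 + (0 + 0))\{a,c} → =c=> n1
  n1 = (0 | 0 + (0 + 0))\{a,c} → (no moves)
Trace ⟨a⟩ through P, begin at {m0}:
  [1] a ⇒ {m1}
  ✓ P
Trace ⟨a⟩ through Q, begin at {n0}:
  [1] a ⇒ no successor for Q

a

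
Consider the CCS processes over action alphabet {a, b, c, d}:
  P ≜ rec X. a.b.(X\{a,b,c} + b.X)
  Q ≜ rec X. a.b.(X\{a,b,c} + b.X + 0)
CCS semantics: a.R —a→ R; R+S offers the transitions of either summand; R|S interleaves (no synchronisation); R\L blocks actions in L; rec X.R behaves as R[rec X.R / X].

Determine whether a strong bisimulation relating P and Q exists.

Reachable graph of P (3 states):
  s0 = rec X. a.b.(X\{a,b,c} + b.X) ⊢ —a→ s1
  s1 = b.((rec X. a.b.(X\{a,b,c} + b.X))\{a,b,c} + b.(rec X. a.b.(X\{a,b,c} + b.X))) ⊢ —b→ s2
  s2 = (rec X. a.b.(X\{a,b,c} + b.X))\{a,b,c} + b.(rec X. a.b.(X\{a,b,c} + b.X)) ⊢ —b→ s0
Reachable graph of Q (3 states):
  t0 = rec X. a.b.(X\{a,b,c} + b.X + 0) ⊢ —a→ t1
  t1 = b.((rec X. a.b.(X\{a,b,c} + b.X + 0))\{a,b,c} + b.(rec X. a.b.(X\{a,b,c} + b.X + 0)) + 0) ⊢ —b→ t2
  t2 = (rec X. a.b.(X\{a,b,c} + b.X + 0))\{a,b,c} + b.(rec X. a.b.(X\{a,b,c} + b.X + 0)) + 0 ⊢ —b→ t0
Partition-refinement fixed point:
  B0 = {s0, t0}
  B1 = {s1, t1}
  B2 = {s2, t2}
s0 ∈ B0, t0 ∈ B0 → same block

YES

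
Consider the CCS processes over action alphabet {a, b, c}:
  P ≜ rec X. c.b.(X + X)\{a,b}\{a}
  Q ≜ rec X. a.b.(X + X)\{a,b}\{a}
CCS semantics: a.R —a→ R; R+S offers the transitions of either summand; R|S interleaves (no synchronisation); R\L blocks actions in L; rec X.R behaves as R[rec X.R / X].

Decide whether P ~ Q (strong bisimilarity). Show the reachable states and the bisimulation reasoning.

NO

P's transition system — 4 states:
  p0 = rec X. c.b.(X + X)\{a,b}\{a} :: —c→ p1
  p1 = b.((rec X. c.b.(X + X)\{a,b}\{a}) + (rec X. c.b.(X + X)\{a,b}\{a}))\{a,b}\{a} :: —b→ p2
  p2 = ((rec X. c.b.(X + X)\{a,b}\{a}) + (rec X. c.b.(X + X)\{a,b}\{a}))\{a,b}\{a} :: —c→ p3
  p3 = (b.((rec X. c.b.(X + X)\{a,b}\{a}) + (rec X. c.b.(X + X)\{a,b}\{a}))\{a,b}\{a})\{a,b}\{a} :: ∅
Q's transition system — 3 states:
  q0 = rec X. a.b.(X + X)\{a,b}\{a} :: —a→ q1
  q1 = b.((rec X. a.b.(X + X)\{a,b}\{a}) + (rec X. a.b.(X + X)\{a,b}\{a}))\{a,b}\{a} :: —b→ q2
  q2 = ((rec X. a.b.(X + X)\{a,b}\{a}) + (rec X. a.b.(X + X)\{a,b}\{a}))\{a,b}\{a} :: ∅
Coarsest stable partition (strong bisimilarity classes):
  B0 = {p0}
  B1 = {p1}
  B2 = {p2}
  B3 = {p3, q2}
  B4 = {q0}
  B5 = {q1}
p0 ∈ B0, q0 ∈ B4 → different blocks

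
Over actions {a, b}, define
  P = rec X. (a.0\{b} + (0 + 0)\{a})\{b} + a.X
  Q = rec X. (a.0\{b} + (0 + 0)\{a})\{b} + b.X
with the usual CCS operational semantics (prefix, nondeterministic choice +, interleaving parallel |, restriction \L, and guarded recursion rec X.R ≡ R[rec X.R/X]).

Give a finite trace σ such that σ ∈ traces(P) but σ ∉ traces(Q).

LTS(P): 2 reachable states
  u0 = rec X. (a.0\{b} + (0 + 0)\{a})\{b} + a.X :: —a→ u0, —a→ u1
  u1 = 0\{b}\{b} :: (no moves)
LTS(Q): 2 reachable states
  v0 = rec X. (a.0\{b} + (0 + 0)\{a})\{b} + b.X :: —a→ v1, —b→ v0
  v1 = 0\{b}\{b} :: (no moves)
Executing aa from P (initial set {u0}):
  step 1 (a): {u0, u1}
  step 2 (a): {u0, u1}
  P completes σ.
Executing aa from Q (initial set {v0}):
  step 1 (a): {v1}
  step 2 (a): no successor for Q

aa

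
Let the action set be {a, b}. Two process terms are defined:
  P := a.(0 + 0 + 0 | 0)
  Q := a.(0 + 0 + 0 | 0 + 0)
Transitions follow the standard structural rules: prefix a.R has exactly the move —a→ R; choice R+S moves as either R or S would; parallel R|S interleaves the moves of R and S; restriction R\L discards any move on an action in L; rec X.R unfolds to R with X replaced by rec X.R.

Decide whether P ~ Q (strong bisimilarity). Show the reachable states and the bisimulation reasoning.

P's transition system — 2 states:
  p0 = a.(0 + 0 + 0 | 0) has moves ··a··> p1
  p1 = 0 + 0 + 0 | 0 has moves (no moves)
Q's transition system — 2 states:
  q0 = a.(0 + 0 + 0 | 0 + 0) has moves ··a··> q1
  q1 = 0 + 0 + 0 | 0 + 0 has moves (no moves)
Partition-refinement fixed point:
  B0 = {p0, q0}
  B1 = {p1, q1}
p0 ∈ B0, q0 ∈ B0 → same block

YES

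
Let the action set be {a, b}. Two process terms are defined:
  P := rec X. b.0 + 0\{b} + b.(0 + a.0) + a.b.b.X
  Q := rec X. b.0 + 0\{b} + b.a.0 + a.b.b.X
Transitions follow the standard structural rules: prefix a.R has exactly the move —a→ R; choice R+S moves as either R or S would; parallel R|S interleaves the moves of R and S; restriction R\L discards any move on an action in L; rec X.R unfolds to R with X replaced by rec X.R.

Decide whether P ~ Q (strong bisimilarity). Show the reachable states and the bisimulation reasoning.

YES

LTS(P): 5 reachable states
  m0 = rec X. b.0 + 0\{b} + b.(0 + a.0) + a.b.b.X has moves --a--▸ m1, --b--▸ m2, --b--▸ m3
  m1 = b.b.(rec X. b.0 + 0\{b} + b.(0 + a.0) + a.b.b.X) has moves --b--▸ m4
  m2 = 0 has moves stopped
  m3 = 0 + a.0 has moves --a--▸ m2
  m4 = b.(rec X. b.0 + 0\{b} + b.(0 + a.0) + a.b.b.X) has moves --b--▸ m0
LTS(Q): 5 reachable states
  n0 = rec X. b.0 + 0\{b} + b.a.0 + a.b.b.X has moves --a--▸ n1, --b--▸ n2, --b--▸ n3
  n1 = b.b.(rec X. b.0 + 0\{b} + b.a.0 + a.b.b.X) has moves --b--▸ n4
  n2 = 0 has moves stopped
  n3 = a.0 has moves --a--▸ n2
  n4 = b.(rec X. b.0 + 0\{b} + b.a.0 + a.b.b.X) has moves --b--▸ n0
Partition-refinement fixed point:
  B0 = {m0, n0}
  B1 = {m1, n1}
  B2 = {m4, n4}
  B3 = {m3, n3}
  B4 = {m2, n2}
m0 ∈ B0, n0 ∈ B0 → same block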